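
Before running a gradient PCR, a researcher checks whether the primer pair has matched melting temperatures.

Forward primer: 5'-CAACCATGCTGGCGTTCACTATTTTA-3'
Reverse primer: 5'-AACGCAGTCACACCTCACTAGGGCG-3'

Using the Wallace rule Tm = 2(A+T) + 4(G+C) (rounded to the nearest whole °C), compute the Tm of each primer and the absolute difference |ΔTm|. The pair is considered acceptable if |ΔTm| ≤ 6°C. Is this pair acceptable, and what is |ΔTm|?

|ΔTm| = 6°C; the pair is acceptable.

Forward: A=6 T=9 G=4 C=7 → Tm = 2·15 + 4·11 = 74°C.
Reverse: A=7 T=3 G=6 C=9 → Tm = 2·10 + 4·15 = 80°C.
|ΔTm| = |74 − 80| = 6°C, ≤ 6°C.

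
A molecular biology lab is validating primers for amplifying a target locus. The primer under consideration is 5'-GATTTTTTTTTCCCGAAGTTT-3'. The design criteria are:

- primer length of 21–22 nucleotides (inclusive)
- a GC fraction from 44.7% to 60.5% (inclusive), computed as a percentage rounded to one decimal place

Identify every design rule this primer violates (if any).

Base counts: A=3, T=12, G=3, C=3 (length 21).
length: length 21 ✓
GC content: GC 6/21 = 28.6%, outside 44.7–60.5% ✗

Fails: GC content.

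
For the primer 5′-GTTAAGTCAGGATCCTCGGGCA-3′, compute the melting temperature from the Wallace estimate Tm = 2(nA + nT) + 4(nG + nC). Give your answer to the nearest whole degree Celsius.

Base counts: A=5, T=5, G=7, C=5 (length 22).
Tm = 2·(5+5) + 4·(7+5) = 2·10 + 4·12 = 20 + 48 = 68°C.

68°C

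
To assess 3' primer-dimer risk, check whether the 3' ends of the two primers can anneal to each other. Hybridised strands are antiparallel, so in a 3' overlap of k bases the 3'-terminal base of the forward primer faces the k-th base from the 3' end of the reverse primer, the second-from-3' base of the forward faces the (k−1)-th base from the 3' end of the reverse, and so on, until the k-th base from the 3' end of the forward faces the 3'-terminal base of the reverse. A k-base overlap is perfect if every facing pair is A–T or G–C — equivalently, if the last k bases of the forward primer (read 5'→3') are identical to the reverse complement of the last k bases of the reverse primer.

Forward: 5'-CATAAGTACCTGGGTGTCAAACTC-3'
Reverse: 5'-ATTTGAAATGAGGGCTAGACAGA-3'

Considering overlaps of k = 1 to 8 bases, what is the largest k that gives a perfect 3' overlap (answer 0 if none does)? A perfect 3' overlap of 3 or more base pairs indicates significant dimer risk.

Last 8 bases (5'→3') — forward …TCAAACTC, reverse …TAGACAGA.
Reverse complement of the reverse primer's last 8 bases: TCTGTCTA; its first k bases are the reverse complement of the reverse primer's last k bases, so a perfect k-base overlap needs the forward primer's last k bases to equal them.
Comparing (forward last k vs required): k=1: C vs T ✗; k=2: TC vs TC ✓; k=3: CTC vs TCT ✗; k=4: ACTC vs TCTG ✗; k=5: AACTC vs TCTGT ✗; k=6: AAACTC vs TCTGTC ✗; k=7: CAAACTC vs TCTGTCT ✗; k=8: TCAAACTC vs TCTGTCTA ✗.
Only k = 2 is perfect, so the longest perfect 3' overlap is 2.

Longest perfect overlap: 2 complementary base pairs; below the dimer-risk threshold (threshold 3).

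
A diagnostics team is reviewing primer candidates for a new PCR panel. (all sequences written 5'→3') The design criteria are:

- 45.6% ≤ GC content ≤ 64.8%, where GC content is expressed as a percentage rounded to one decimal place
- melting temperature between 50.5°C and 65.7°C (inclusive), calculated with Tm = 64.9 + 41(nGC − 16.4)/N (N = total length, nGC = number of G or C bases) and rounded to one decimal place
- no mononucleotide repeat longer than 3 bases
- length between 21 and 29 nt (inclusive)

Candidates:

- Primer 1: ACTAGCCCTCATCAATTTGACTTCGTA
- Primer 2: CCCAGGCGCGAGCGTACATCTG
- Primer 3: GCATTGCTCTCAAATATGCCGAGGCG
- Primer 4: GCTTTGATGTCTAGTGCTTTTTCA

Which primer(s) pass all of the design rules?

Primer 1 (27 nt, A=7 T=9 G=3 C=8): GC 11/27 = 40.7%, outside 45.6–64.8% ✗; Tm = 64.9 + 41·(11 − 16.4)/27 = 56.7°C ✓; longest run = 3 ✓; length 27 ✓ — fails.
Primer 2 (22 nt, A=4 T=3 G=7 C=8): GC 15/22 = 68.2%, outside 45.6–64.8% ✗; Tm = 64.9 + 41·(15 − 16.4)/22 = 62.3°C ✓; longest run = 3 ✓; length 22 ✓ — fails.
Primer 3 (26 nt, A=6 T=6 G=7 C=7): GC 14/26 = 53.8% ✓; Tm = 64.9 + 41·(14 − 16.4)/26 = 61.1°C ✓; longest run = 3 ✓; length 26 ✓ — passes.
Primer 4 (24 nt, A=3 T=12 G=5 C=4): GC 9/24 = 37.5%, outside 45.6–64.8% ✗; Tm = 64.9 + 41·(9 − 16.4)/24 = 52.3°C ✓; longest run = 5, exceeds 3 ✗; length 24 ✓ — fails.

Primer 3 only.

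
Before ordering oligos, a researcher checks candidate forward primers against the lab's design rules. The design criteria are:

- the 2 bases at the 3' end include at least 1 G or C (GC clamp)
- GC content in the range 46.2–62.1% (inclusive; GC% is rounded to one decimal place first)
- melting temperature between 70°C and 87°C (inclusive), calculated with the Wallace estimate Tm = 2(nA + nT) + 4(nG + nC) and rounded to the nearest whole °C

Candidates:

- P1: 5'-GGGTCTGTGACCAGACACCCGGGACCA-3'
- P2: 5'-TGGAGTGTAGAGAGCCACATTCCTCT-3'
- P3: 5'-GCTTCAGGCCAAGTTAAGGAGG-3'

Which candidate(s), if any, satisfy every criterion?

P2 only.

P1 (27 nt, A=6 T=3 G=9 C=9): 3' end CA has 1 G/C ✓; GC 18/27 = 66.7%, outside 46.2–62.1% ✗; Tm = 2·9 + 4·18 = 90°C, outside 70–87°C ✗ — fails.
P2 (26 nt, A=6 T=7 G=7 C=6): 3' end CT has 1 G/C ✓; GC 13/26 = 50.0% ✓; Tm = 2·13 + 4·13 = 78°C ✓ — passes.
P3 (22 nt, A=6 T=4 G=8 C=4): 3' end GG has 2 G/C ✓; GC 12/22 = 54.5% ✓; Tm = 2·10 + 4·12 = 68°C, outside 70–87°C ✗ — fails.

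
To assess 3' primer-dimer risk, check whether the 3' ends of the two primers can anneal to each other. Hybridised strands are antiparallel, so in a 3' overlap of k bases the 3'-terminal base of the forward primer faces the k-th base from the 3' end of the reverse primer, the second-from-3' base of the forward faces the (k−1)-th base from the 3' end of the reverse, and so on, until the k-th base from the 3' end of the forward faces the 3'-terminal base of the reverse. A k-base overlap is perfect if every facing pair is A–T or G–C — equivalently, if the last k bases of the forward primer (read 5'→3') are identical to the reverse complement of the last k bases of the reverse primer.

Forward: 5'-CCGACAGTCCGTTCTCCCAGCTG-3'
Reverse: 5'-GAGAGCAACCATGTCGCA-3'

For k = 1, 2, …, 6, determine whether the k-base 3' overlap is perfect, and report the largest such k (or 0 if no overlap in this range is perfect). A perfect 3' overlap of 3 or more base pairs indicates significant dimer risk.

Last 6 bases (5'→3') — forward …CAGCTG, reverse …GTCGCA.
Reverse complement of the reverse primer's last 6 bases: TGCGAC; its first k bases are the reverse complement of the reverse primer's last k bases, so a perfect k-base overlap needs the forward primer's last k bases to equal them.
Comparing (forward last k vs required): k=1: G vs T ✗; k=2: TG vs TG ✓; k=3: CTG vs TGC ✗; k=4: GCTG vs TGCG ✗; k=5: AGCTG vs TGCGA ✗; k=6: CAGCTG vs TGCGAC ✗.
Only k = 2 is perfect, so the longest perfect 3' overlap is 2.

Longest perfect overlap: 2 complementary base pairs; below the dimer-risk threshold (threshold 3).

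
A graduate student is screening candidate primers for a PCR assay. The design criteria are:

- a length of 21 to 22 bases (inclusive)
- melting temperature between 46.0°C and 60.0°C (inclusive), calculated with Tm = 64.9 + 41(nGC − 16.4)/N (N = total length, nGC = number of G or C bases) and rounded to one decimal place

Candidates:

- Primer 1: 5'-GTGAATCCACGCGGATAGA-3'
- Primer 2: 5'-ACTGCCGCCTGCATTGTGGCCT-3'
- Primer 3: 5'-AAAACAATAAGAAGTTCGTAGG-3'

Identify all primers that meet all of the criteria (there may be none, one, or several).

Primer 1 (19 nt, A=6 T=3 G=6 C=4): length 19, outside 21–22 ✗; Tm = 64.9 + 41·(10 − 16.4)/19 = 51.1°C ✓ — fails.
Primer 2 (22 nt, A=2 T=6 G=6 C=8): length 22 ✓; Tm = 64.9 + 41·(14 − 16.4)/22 = 60.4°C, outside 46.0–60.0°C ✗ — fails.
Primer 3 (22 nt, A=11 T=4 G=5 C=2): length 22 ✓; Tm = 64.9 + 41·(7 − 16.4)/22 = 47.4°C ✓ — passes.

Primer 3 only.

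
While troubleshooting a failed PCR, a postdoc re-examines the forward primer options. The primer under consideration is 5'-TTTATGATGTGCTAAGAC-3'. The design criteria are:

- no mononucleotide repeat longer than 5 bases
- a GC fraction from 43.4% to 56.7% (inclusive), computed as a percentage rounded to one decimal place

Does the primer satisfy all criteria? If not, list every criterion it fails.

Fails: GC content.

Base counts: A=5, T=7, G=4, C=2 (length 18).
homopolymer run: longest run = 3 ✓
GC content: GC 6/18 = 33.3%, outside 43.4–56.7% ✗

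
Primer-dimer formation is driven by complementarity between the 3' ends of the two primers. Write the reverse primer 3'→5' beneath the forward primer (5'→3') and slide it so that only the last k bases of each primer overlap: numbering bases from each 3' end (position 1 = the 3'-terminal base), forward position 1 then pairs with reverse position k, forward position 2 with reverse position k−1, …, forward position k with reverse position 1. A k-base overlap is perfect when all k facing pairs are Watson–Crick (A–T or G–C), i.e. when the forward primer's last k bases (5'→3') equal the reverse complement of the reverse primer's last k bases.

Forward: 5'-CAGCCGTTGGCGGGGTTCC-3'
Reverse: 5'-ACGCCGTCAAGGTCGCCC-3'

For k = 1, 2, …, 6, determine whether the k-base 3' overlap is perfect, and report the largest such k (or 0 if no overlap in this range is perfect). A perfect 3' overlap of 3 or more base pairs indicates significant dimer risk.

Last 6 bases (5'→3') — forward …GGTTCC, reverse …TCGCCC.
Reverse complement of the reverse primer's last 6 bases: GGGCGA; its first k bases are the reverse complement of the reverse primer's last k bases, so a perfect k-base overlap needs the forward primer's last k bases to equal them.
Comparing (forward last k vs required): k=1: C vs G ✗; k=2: CC vs GG ✗; k=3: TCC vs GGG ✗; k=4: TTCC vs GGGC ✗; k=5: GTTCC vs GGGCG ✗; k=6: GGTTCC vs GGGCGA ✗.
No overlap length from 1 to 6 is perfect, so the longest perfect 3' overlap is 0.

Longest perfect overlap: 0 complementary base pairs; below the dimer-risk threshold (threshold 3).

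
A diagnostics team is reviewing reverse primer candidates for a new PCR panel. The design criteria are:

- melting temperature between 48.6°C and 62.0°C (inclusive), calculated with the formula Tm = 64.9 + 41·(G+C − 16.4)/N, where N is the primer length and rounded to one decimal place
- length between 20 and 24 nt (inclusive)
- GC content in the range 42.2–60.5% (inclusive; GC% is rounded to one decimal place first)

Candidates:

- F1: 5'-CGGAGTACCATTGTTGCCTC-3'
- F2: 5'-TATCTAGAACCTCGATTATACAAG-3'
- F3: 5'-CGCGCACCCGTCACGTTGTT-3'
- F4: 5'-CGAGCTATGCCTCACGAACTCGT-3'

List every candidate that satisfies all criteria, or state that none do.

F1 and F4.

F1 (20 nt, A=3 T=6 G=5 C=6): Tm = 64.9 + 41·(11 − 16.4)/20 = 53.8°C ✓; length 20 ✓; GC 11/20 = 55.0% ✓ — passes.
F2 (24 nt, A=9 T=7 G=3 C=5): Tm = 64.9 + 41·(8 − 16.4)/24 = 50.6°C ✓; length 24 ✓; GC 8/24 = 33.3%, outside 42.2–60.5% ✗ — fails.
F3 (20 nt, A=2 T=5 G=5 C=8): Tm = 64.9 + 41·(13 − 16.4)/20 = 57.9°C ✓; length 20 ✓; GC 13/20 = 65.0%, outside 42.2–60.5% ✗ — fails.
F4 (23 nt, A=5 T=5 G=5 C=8): Tm = 64.9 + 41·(13 − 16.4)/23 = 58.8°C ✓; length 23 ✓; GC 13/23 = 56.5% ✓ — passes.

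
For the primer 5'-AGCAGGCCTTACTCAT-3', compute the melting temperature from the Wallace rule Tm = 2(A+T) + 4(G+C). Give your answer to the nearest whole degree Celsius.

Base counts: A=4, T=4, G=3, C=5 (length 16).
Tm = 2·(4+4) + 4·(3+5) = 2·8 + 4·8 = 16 + 32 = 48°C.

48°C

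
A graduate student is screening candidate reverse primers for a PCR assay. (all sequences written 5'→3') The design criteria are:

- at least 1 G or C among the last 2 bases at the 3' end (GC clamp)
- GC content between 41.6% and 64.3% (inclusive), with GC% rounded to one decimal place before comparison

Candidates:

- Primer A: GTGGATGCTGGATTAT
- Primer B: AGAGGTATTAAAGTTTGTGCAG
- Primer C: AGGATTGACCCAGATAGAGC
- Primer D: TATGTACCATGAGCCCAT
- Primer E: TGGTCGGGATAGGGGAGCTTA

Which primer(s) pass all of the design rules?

Primer C only.

Primer A (16 nt, A=3 T=6 G=6 C=1): 3' end AT has 0 G/C, need ≥1 ✗; GC 7/16 = 43.8% ✓ — fails.
Primer B (22 nt, A=7 T=7 G=7 C=1): 3' end AG has 1 G/C ✓; GC 8/22 = 36.4%, outside 41.6–64.3% ✗ — fails.
Primer C (20 nt, A=7 T=3 G=6 C=4): 3' end GC has 2 G/C ✓; GC 10/20 = 50.0% ✓ — passes.
Primer D (18 nt, A=5 T=5 G=3 C=5): 3' end AT has 0 G/C, need ≥1 ✗; GC 8/18 = 44.4% ✓ — fails.
Primer E (21 nt, A=4 T=5 G=10 C=2): 3' end TA has 0 G/C, need ≥1 ✗; GC 12/21 = 57.1% ✓ — fails.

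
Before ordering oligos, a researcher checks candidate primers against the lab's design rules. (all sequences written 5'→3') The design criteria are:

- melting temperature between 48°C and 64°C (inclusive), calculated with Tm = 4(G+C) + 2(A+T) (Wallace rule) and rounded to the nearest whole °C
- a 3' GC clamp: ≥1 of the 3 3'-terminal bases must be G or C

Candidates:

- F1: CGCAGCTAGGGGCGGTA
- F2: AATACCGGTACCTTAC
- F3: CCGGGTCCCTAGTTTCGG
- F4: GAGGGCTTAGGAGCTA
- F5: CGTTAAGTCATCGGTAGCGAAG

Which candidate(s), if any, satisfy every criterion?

F1, F3 and F4.

F1 (17 nt, A=3 T=2 G=8 C=4): Tm = 2·5 + 4·12 = 58°C ✓; 3' end GTA has 1 G/C ✓ — passes.
F2 (16 nt, A=5 T=4 G=2 C=5): Tm = 2·9 + 4·7 = 46°C, outside 48–64°C ✗; 3' end TAC has 1 G/C ✓ — fails.
F3 (18 nt, A=1 T=5 G=6 C=6): Tm = 2·6 + 4·12 = 60°C ✓; 3' end CGG has 3 G/C ✓ — passes.
F4 (16 nt, A=4 T=3 G=7 C=2): Tm = 2·7 + 4·9 = 50°C ✓; 3' end CTA has 1 G/C ✓ — passes.
F5 (22 nt, A=6 T=5 G=7 C=4): Tm = 2·11 + 4·11 = 66°C, outside 48–64°C ✗; 3' end AAG has 1 G/C ✓ — fails.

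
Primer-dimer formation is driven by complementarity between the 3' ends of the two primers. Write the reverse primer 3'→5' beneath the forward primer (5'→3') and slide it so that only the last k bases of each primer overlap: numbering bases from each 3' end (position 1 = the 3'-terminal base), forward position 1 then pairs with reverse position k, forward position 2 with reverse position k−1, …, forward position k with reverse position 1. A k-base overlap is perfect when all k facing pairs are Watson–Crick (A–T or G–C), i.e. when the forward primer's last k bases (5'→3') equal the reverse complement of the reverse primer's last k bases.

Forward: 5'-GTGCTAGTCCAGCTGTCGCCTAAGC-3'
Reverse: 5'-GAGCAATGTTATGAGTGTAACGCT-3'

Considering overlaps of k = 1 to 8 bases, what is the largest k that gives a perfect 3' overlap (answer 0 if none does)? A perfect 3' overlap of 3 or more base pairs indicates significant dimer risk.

Longest perfect overlap: 3 complementary base pairs; significant dimer risk (threshold 3).

Last 8 bases (5'→3') — forward …GCCTAAGC, reverse …GTAACGCT.
Reverse complement of the reverse primer's last 8 bases: AGCGTTAC; its first k bases are the reverse complement of the reverse primer's last k bases, so a perfect k-base overlap needs the forward primer's last k bases to equal them.
Comparing (forward last k vs required): k=1: C vs A ✗; k=2: GC vs AG ✗; k=3: AGC vs AGC ✓; k=4: AAGC vs AGCG ✗; k=5: TAAGC vs AGCGT ✗; k=6: CTAAGC vs AGCGTT ✗; k=7: CCTAAGC vs AGCGTTA ✗; k=8: GCCTAAGC vs AGCGTTAC ✗.
Only k = 3 is perfect, so the longest perfect 3' overlap is 3.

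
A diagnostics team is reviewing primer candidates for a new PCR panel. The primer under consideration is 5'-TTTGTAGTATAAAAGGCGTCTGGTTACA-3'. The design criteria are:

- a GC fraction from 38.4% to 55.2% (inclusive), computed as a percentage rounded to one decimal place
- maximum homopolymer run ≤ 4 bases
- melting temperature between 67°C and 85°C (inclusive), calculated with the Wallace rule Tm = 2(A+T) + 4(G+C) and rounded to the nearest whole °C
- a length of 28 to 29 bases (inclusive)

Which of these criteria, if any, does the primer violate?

Base counts: A=8, T=10, G=7, C=3 (length 28).
GC content: GC 10/28 = 35.7%, outside 38.4–55.2% ✗
homopolymer run: longest run = 4 ✓
Tm: Tm = 2·18 + 4·10 = 76°C ✓
length: length 28 ✓

Fails: GC content.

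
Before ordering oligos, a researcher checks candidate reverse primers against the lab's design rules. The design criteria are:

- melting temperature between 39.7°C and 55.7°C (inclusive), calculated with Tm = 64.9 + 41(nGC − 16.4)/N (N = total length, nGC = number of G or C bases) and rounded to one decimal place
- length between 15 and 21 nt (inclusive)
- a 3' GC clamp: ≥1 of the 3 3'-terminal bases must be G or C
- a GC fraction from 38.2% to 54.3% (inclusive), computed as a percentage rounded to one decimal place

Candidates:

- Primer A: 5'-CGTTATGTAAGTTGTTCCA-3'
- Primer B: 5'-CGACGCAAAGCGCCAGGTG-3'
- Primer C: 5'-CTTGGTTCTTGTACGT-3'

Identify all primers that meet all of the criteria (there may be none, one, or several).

Primer C only.

Primer A (19 nt, A=4 T=8 G=4 C=3): Tm = 64.9 + 41·(7 − 16.4)/19 = 44.6°C ✓; length 19 ✓; 3' end CCA has 2 G/C ✓; GC 7/19 = 36.8%, outside 38.2–54.3% ✗ — fails.
Primer B (19 nt, A=5 T=1 G=7 C=6): Tm = 64.9 + 41·(13 − 16.4)/19 = 57.6°C, outside 39.7–55.7°C ✗; length 19 ✓; 3' end GTG has 2 G/C ✓; GC 13/19 = 68.4%, outside 38.2–54.3% ✗ — fails.
Primer C (16 nt, A=1 T=8 G=4 C=3): Tm = 64.9 + 41·(7 − 16.4)/16 = 40.8°C ✓; length 16 ✓; 3' end CGT has 2 G/C ✓; GC 7/16 = 43.8% ✓ — passes.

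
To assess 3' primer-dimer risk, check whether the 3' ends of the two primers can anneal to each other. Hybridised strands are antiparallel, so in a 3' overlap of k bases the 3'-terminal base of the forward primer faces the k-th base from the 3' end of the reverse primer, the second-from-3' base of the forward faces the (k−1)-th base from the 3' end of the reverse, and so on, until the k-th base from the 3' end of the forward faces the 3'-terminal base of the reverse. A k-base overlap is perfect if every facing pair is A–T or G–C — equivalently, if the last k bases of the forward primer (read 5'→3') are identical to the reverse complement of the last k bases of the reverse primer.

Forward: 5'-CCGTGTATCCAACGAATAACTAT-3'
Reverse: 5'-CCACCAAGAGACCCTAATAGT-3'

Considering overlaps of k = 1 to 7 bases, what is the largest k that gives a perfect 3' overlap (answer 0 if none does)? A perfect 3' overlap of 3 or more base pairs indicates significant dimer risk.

Longest perfect overlap: 5 complementary base pairs; significant dimer risk (threshold 3).

Last 7 bases (5'→3') — forward …TAACTAT, reverse …TAATAGT.
Reverse complement of the reverse primer's last 7 bases: ACTATTA; its first k bases are the reverse complement of the reverse primer's last k bases, so a perfect k-base overlap needs the forward primer's last k bases to equal them.
Comparing (forward last k vs required): k=1: T vs A ✗; k=2: AT vs AC ✗; k=3: TAT vs ACT ✗; k=4: CTAT vs ACTA ✗; k=5: ACTAT vs ACTAT ✓; k=6: AACTAT vs ACTATT ✗; k=7: TAACTAT vs ACTATTA ✗.
Only k = 5 is perfect, so the longest perfect 3' overlap is 5.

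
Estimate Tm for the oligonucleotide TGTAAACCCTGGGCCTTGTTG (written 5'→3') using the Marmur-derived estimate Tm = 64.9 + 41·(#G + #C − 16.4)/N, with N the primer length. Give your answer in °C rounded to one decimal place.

Base counts: A=3, T=7, G=6, C=5; G+C = 11, N = 21.
Tm = 64.9 + 41·(11 − 16.4)/21 = 64.9 + -221.40/21 = 54.4°C.

54.4°C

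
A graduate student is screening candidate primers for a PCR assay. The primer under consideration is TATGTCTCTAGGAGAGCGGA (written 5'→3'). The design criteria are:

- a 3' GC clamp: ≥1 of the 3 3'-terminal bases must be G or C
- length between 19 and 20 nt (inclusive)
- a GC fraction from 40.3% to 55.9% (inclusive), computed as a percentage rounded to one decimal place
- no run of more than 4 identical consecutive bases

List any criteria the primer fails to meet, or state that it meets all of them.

Base counts: A=5, T=5, G=7, C=3 (length 20).
GC clamp: 3' end GGA has 2 G/C ✓
length: length 20 ✓
GC content: GC 10/20 = 50.0% ✓
homopolymer run: longest run = 2 ✓

Meets all criteria.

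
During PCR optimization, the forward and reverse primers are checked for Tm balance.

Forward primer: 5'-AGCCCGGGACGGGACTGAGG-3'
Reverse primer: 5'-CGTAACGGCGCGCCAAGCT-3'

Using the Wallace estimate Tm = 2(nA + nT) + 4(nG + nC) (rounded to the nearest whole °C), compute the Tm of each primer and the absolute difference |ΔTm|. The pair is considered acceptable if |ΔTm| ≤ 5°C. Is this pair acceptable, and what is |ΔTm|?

|ΔTm| = 6°C; the pair is not acceptable.

Forward: A=4 T=1 G=10 C=5 → Tm = 2·5 + 4·15 = 70°C.
Reverse: A=4 T=2 G=6 C=7 → Tm = 2·6 + 4·13 = 64°C.
|ΔTm| = |70 − 64| = 6°C, > 5°C.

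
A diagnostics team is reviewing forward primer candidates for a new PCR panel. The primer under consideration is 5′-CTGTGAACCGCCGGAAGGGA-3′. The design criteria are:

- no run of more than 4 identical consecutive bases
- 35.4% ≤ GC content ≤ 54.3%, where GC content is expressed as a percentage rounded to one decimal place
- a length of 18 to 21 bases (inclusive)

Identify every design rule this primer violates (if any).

Fails: GC content.

Base counts: A=5, T=2, G=8, C=5 (length 20).
homopolymer run: longest run = 3 ✓
GC content: GC 13/20 = 65.0%, outside 35.4–54.3% ✗
length: length 20 ✓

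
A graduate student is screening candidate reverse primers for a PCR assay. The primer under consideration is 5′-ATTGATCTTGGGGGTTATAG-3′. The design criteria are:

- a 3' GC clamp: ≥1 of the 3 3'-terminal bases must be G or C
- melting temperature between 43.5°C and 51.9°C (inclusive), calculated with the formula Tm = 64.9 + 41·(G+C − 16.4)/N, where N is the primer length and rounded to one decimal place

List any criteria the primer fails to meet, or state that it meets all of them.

Meets all criteria.

Base counts: A=4, T=8, G=7, C=1 (length 20).
GC clamp: 3' end TAG has 1 G/C ✓
Tm: Tm = 64.9 + 41·(8 − 16.4)/20 = 47.7°C ✓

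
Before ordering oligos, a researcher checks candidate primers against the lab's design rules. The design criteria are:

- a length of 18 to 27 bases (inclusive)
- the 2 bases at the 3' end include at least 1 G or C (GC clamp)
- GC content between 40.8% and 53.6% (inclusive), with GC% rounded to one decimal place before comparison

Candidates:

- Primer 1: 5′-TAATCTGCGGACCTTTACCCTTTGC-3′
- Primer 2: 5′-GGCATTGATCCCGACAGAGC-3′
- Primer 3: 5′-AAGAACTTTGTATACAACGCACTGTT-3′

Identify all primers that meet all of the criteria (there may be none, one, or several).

Primer 1 only.

Primer 1 (25 nt, A=4 T=9 G=4 C=8): length 25 ✓; 3' end GC has 2 G/C ✓; GC 12/25 = 48.0% ✓ — passes.
Primer 2 (20 nt, A=5 T=3 G=6 C=6): length 20 ✓; 3' end GC has 2 G/C ✓; GC 12/20 = 60.0%, outside 40.8–53.6% ✗ — fails.
Primer 3 (26 nt, A=9 T=8 G=4 C=5): length 26 ✓; 3' end TT has 0 G/C, need ≥1 ✗; GC 9/26 = 34.6%, outside 40.8–53.6% ✗ — fails.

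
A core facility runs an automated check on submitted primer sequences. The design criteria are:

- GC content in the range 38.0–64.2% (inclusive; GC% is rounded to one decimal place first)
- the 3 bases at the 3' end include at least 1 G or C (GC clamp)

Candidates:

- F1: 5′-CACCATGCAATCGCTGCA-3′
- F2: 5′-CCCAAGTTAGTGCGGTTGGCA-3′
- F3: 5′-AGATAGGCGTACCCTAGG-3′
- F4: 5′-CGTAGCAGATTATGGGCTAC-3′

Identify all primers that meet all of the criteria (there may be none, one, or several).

F1, F2, F3 and F4.

F1 (18 nt, A=5 T=3 G=3 C=7): GC 10/18 = 55.6% ✓; 3' end GCA has 2 G/C ✓ — passes.
F2 (21 nt, A=4 T=5 G=7 C=5): GC 12/21 = 57.1% ✓; 3' end GCA has 2 G/C ✓ — passes.
F3 (18 nt, A=5 T=3 G=6 C=4): GC 10/18 = 55.6% ✓; 3' end AGG has 2 G/C ✓ — passes.
F4 (20 nt, A=5 T=5 G=6 C=4): GC 10/20 = 50.0% ✓; 3' end TAC has 1 G/C ✓ — passes.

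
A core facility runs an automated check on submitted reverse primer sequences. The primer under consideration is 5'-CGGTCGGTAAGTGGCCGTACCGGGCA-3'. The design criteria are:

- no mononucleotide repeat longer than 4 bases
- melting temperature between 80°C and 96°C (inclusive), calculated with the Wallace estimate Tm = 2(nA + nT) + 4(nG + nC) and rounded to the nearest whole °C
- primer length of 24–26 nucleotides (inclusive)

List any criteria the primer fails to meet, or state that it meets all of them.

Meets all criteria.

Base counts: A=4, T=4, G=11, C=7 (length 26).
homopolymer run: longest run = 3 ✓
Tm: Tm = 2·8 + 4·18 = 88°C ✓
length: length 26 ✓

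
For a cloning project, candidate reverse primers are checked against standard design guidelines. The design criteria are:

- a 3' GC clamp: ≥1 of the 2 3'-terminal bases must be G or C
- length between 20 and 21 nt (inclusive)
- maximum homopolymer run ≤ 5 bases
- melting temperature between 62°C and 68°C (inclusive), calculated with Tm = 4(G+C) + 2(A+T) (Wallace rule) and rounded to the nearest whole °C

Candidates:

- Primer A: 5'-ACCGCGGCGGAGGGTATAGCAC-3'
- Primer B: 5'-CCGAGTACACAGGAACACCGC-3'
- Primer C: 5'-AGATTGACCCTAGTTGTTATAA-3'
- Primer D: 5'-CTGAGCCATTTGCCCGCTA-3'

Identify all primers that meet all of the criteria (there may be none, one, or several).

Primer A (22 nt, A=5 T=2 G=9 C=6): 3' end AC has 1 G/C ✓; length 22, outside 20–21 ✗; longest run = 3 ✓; Tm = 2·7 + 4·15 = 74°C, outside 62–68°C ✗ — fails.
Primer B (21 nt, A=7 T=1 G=5 C=8): 3' end GC has 2 G/C ✓; length 21 ✓; longest run = 2 ✓; Tm = 2·8 + 4·13 = 68°C ✓ — passes.
Primer C (22 nt, A=7 T=8 G=4 C=3): 3' end AA has 0 G/C, need ≥1 ✗; length 22, outside 20–21 ✗; longest run = 3 ✓; Tm = 2·15 + 4·7 = 58°C, outside 62–68°C ✗ — fails.
Primer D (19 nt, A=3 T=5 G=4 C=7): 3' end TA has 0 G/C, need ≥1 ✗; length 19, outside 20–21 ✗; longest run = 3 ✓; Tm = 2·8 + 4·11 = 60°C, outside 62–68°C ✗ — fails.

Primer B only.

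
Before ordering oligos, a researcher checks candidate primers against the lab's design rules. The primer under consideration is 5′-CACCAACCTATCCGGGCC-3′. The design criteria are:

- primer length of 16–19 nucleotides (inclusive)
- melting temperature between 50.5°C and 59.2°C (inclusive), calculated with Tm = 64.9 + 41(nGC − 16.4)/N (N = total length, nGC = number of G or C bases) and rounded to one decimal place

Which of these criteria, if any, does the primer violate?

Base counts: A=4, T=2, G=3, C=9 (length 18).
length: length 18 ✓
Tm: Tm = 64.9 + 41·(12 − 16.4)/18 = 54.9°C ✓

Meets all criteria.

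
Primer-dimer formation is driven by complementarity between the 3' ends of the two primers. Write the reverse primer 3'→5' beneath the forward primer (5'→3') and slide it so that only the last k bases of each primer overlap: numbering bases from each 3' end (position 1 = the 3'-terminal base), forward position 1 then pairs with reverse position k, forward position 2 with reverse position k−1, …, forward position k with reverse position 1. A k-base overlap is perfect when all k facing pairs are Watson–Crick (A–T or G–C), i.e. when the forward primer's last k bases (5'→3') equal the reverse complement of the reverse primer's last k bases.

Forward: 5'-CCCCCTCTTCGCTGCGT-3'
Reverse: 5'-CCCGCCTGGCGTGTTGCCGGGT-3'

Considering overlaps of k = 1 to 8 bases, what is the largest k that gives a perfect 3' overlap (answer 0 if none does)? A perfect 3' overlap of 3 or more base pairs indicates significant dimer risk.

Last 8 bases (5'→3') — forward …CGCTGCGT, reverse …TGCCGGGT.
Reverse complement of the reverse primer's last 8 bases: ACCCGGCA; its first k bases are the reverse complement of the reverse primer's last k bases, so a perfect k-base overlap needs the forward primer's last k bases to equal them.
Comparing (forward last k vs required): k=1: T vs A ✗; k=2: GT vs AC ✗; k=3: CGT vs ACC ✗; k=4: GCGT vs ACCC ✗; k=5: TGCGT vs ACCCG ✗; k=6: CTGCGT vs ACCCGG ✗; k=7: GCTGCGT vs ACCCGGC ✗; k=8: CGCTGCGT vs ACCCGGCA ✗.
No overlap length from 1 to 8 is perfect, so the longest perfect 3' overlap is 0.

Longest perfect overlap: 0 complementary base pairs; below the dimer-risk threshold (threshold 3).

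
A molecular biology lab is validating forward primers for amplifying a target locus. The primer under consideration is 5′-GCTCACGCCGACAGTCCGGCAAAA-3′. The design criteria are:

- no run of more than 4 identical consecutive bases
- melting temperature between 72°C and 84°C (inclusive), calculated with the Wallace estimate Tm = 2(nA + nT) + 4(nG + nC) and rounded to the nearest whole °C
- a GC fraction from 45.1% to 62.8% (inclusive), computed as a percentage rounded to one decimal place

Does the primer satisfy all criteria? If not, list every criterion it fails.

Base counts: A=7, T=2, G=6, C=9 (length 24).
homopolymer run: longest run = 4 ✓
Tm: Tm = 2·9 + 4·15 = 78°C ✓
GC content: GC 15/24 = 62.5% ✓

Meets all criteria.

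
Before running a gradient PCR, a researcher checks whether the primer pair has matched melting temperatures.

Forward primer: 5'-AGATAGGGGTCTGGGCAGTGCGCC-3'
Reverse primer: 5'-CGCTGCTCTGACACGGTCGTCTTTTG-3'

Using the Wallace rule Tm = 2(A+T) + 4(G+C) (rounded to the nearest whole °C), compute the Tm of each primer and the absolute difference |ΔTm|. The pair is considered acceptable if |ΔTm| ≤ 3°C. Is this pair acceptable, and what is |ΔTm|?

Forward: A=4 T=4 G=11 C=5 → Tm = 2·8 + 4·16 = 80°C.
Reverse: A=2 T=9 G=7 C=8 → Tm = 2·11 + 4·15 = 82°C.
|ΔTm| = |80 − 82| = 2°C, ≤ 3°C.

|ΔTm| = 2°C; the pair is acceptable.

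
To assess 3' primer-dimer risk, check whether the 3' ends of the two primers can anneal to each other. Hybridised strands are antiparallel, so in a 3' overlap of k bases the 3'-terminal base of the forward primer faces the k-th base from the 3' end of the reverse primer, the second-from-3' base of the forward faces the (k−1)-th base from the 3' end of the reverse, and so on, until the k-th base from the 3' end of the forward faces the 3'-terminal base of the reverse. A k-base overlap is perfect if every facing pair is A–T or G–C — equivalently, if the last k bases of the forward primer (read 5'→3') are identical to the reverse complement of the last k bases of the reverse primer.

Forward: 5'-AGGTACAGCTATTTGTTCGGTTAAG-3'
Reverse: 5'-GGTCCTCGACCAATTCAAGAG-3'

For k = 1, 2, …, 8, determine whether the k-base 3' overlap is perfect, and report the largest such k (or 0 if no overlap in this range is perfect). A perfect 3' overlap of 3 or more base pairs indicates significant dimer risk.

Longest perfect overlap: 0 complementary base pairs; below the dimer-risk threshold (threshold 3).

Last 8 bases (5'→3') — forward …CGGTTAAG, reverse …TTCAAGAG.
Reverse complement of the reverse primer's last 8 bases: CTCTTGAA; its first k bases are the reverse complement of the reverse primer's last k bases, so a perfect k-base overlap needs the forward primer's last k bases to equal them.
Comparing (forward last k vs required): k=1: G vs C ✗; k=2: AG vs CT ✗; k=3: AAG vs CTC ✗; k=4: TAAG vs CTCT ✗; k=5: TTAAG vs CTCTT ✗; k=6: GTTAAG vs CTCTTG ✗; k=7: GGTTAAG vs CTCTTGA ✗; k=8: CGGTTAAG vs CTCTTGAA ✗.
No overlap length from 1 to 8 is perfect, so the longest perfect 3' overlap is 0.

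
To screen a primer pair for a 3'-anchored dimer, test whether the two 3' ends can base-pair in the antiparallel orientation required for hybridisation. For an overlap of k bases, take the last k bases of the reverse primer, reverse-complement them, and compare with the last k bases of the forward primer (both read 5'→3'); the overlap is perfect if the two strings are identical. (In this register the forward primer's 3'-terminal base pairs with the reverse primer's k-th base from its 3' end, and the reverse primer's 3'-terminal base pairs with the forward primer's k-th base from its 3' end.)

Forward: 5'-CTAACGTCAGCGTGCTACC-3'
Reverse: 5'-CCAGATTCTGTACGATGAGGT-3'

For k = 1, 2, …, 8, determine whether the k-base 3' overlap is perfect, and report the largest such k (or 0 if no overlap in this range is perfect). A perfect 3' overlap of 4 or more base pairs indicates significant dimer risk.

Longest perfect overlap: 3 complementary base pairs; below the dimer-risk threshold (threshold 4).

Last 8 bases (5'→3') — forward …GTGCTACC, reverse …GATGAGGT.
Reverse complement of the reverse primer's last 8 bases: ACCTCATC; its first k bases are the reverse complement of the reverse primer's last k bases, so a perfect k-base overlap needs the forward primer's last k bases to equal them.
Comparing (forward last k vs required): k=1: C vs A ✗; k=2: CC vs AC ✗; k=3: ACC vs ACC ✓; k=4: TACC vs ACCT ✗; k=5: CTACC vs ACCTC ✗; k=6: GCTACC vs ACCTCA ✗; k=7: TGCTACC vs ACCTCAT ✗; k=8: GTGCTACC vs ACCTCATC ✗.
Only k = 3 is perfect, so the longest perfect 3' overlap is 3.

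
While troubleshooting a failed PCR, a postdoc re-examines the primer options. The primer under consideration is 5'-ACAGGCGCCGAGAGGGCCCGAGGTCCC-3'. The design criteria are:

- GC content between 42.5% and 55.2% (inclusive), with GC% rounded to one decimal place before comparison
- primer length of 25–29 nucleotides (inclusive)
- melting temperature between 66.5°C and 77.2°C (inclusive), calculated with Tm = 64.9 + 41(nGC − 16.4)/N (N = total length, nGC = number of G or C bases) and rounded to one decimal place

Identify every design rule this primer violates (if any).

Base counts: A=5, T=1, G=11, C=10 (length 27).
GC content: GC 21/27 = 77.8%, outside 42.5–55.2% ✗
length: length 27 ✓
Tm: Tm = 64.9 + 41·(21 − 16.4)/27 = 71.9°C ✓

Fails: GC content.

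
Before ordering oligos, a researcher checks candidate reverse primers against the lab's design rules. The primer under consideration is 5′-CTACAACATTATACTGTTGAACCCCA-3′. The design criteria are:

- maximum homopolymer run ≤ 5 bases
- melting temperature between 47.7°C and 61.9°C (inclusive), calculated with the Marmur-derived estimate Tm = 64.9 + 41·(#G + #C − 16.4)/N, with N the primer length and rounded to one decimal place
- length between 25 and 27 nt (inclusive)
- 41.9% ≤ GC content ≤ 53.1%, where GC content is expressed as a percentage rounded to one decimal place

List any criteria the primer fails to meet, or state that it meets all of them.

Base counts: A=9, T=7, G=2, C=8 (length 26).
homopolymer run: longest run = 4 ✓
Tm: Tm = 64.9 + 41·(10 − 16.4)/26 = 54.8°C ✓
length: length 26 ✓
GC content: GC 10/26 = 38.5%, outside 41.9–53.1% ✗

Fails: GC content.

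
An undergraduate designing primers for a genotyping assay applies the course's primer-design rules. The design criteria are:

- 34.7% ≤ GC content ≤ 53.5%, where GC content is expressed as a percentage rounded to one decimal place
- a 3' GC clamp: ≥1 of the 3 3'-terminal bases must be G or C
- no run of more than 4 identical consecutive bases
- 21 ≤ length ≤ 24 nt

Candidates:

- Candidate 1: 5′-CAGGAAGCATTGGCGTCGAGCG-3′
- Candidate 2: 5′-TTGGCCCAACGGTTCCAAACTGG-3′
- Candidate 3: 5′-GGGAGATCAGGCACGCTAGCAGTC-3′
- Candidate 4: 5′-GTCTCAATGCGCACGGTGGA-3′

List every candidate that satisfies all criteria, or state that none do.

Candidate 1 (22 nt, A=5 T=3 G=9 C=5): GC 14/22 = 63.6%, outside 34.7–53.5% ✗; 3' end GCG has 3 G/C ✓; longest run = 2 ✓; length 22 ✓ — fails.
Candidate 2 (23 nt, A=5 T=5 G=6 C=7): GC 13/23 = 56.5%, outside 34.7–53.5% ✗; 3' end TGG has 2 G/C ✓; longest run = 3 ✓; length 23 ✓ — fails.
Candidate 3 (24 nt, A=6 T=3 G=9 C=6): GC 15/24 = 62.5%, outside 34.7–53.5% ✗; 3' end GTC has 2 G/C ✓; longest run = 3 ✓; length 24 ✓ — fails.
Candidate 4 (20 nt, A=4 T=4 G=7 C=5): GC 12/20 = 60.0%, outside 34.7–53.5% ✗; 3' end GGA has 2 G/C ✓; longest run = 2 ✓; length 20, outside 21–24 ✗ — fails.

None of the candidates satisfy all criteria.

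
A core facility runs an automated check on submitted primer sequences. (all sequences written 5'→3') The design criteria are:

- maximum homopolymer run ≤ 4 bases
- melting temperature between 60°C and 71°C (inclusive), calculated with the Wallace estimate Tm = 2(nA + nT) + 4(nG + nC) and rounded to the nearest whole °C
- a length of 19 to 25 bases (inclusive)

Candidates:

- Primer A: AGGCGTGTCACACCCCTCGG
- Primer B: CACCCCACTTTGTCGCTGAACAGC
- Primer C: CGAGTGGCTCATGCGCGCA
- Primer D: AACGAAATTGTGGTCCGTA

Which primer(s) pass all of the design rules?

Primer A (20 nt, A=3 T=3 G=6 C=8): longest run = 4 ✓; Tm = 2·6 + 4·14 = 68°C ✓; length 20 ✓ — passes.
Primer B (24 nt, A=5 T=5 G=4 C=10): longest run = 4 ✓; Tm = 2·10 + 4·14 = 76°C, outside 60–71°C ✗; length 24 ✓ — fails.
Primer C (19 nt, A=3 T=3 G=7 C=6): longest run = 2 ✓; Tm = 2·6 + 4·13 = 64°C ✓; length 19 ✓ — passes.
Primer D (19 nt, A=6 T=5 G=5 C=3): longest run = 3 ✓; Tm = 2·11 + 4·8 = 54°C, outside 60–71°C ✗; length 19 ✓ — fails.

Primer A and Primer C.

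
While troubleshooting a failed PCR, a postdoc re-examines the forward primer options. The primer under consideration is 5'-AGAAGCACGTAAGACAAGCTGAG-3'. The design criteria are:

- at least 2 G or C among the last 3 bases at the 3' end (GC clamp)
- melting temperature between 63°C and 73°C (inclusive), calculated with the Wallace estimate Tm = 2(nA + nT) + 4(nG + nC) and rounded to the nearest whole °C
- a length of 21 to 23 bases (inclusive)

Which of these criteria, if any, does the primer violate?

Base counts: A=10, T=2, G=7, C=4 (length 23).
GC clamp: 3' end GAG has 2 G/C ✓
Tm: Tm = 2·12 + 4·11 = 68°C ✓
length: length 23 ✓

Meets all criteria.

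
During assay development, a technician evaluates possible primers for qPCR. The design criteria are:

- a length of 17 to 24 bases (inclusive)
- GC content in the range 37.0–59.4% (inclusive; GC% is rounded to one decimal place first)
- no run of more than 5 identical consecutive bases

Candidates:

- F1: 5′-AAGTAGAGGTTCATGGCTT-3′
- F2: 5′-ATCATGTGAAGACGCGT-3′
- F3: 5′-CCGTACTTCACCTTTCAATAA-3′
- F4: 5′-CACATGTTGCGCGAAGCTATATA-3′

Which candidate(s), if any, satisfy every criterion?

F1, F2, F3 and F4.

F1 (19 nt, A=5 T=6 G=6 C=2): length 19 ✓; GC 8/19 = 42.1% ✓; longest run = 2 ✓ — passes.
F2 (17 nt, A=5 T=4 G=5 C=3): length 17 ✓; GC 8/17 = 47.1% ✓; longest run = 2 ✓ — passes.
F3 (21 nt, A=6 T=7 G=1 C=7): length 21 ✓; GC 8/21 = 38.1% ✓; longest run = 3 ✓ — passes.
F4 (23 nt, A=7 T=6 G=5 C=5): length 23 ✓; GC 10/23 = 43.5% ✓; longest run = 2 ✓ — passes.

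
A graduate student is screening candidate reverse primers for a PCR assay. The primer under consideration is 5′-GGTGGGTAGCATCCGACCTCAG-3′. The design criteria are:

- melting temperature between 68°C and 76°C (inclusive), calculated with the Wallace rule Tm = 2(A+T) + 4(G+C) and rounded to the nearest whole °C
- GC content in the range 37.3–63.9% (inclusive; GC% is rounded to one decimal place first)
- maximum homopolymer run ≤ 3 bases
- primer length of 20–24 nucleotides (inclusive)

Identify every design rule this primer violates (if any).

Meets all criteria.

Base counts: A=4, T=4, G=8, C=6 (length 22).
Tm: Tm = 2·8 + 4·14 = 72°C ✓
GC content: GC 14/22 = 63.6% ✓
homopolymer run: longest run = 3 ✓
length: length 22 ✓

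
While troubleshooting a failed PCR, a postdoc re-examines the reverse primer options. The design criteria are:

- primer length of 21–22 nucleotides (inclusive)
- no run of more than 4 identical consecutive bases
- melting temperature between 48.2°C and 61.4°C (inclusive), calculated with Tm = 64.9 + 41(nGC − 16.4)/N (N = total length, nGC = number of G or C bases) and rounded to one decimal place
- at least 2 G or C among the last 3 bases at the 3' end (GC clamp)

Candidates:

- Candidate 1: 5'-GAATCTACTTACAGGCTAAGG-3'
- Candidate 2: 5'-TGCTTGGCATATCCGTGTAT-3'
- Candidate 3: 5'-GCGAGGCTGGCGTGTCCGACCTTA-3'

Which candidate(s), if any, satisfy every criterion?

Candidate 1 only.

Candidate 1 (21 nt, A=7 T=5 G=5 C=4): length 21 ✓; longest run = 2 ✓; Tm = 64.9 + 41·(9 − 16.4)/21 = 50.5°C ✓; 3' end AGG has 2 G/C ✓ — passes.
Candidate 2 (20 nt, A=3 T=8 G=5 C=4): length 20, outside 21–22 ✗; longest run = 2 ✓; Tm = 64.9 + 41·(9 − 16.4)/20 = 49.7°C ✓; 3' end TAT has 0 G/C, need ≥2 ✗ — fails.
Candidate 3 (24 nt, A=3 T=5 G=9 C=7): length 24, outside 21–22 ✗; longest run = 2 ✓; Tm = 64.9 + 41·(16 − 16.4)/24 = 64.2°C, outside 48.2–61.4°C ✗; 3' end TTA has 0 G/C, need ≥2 ✗ — fails.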